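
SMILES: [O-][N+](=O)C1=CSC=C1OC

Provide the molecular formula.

Heavy atoms from the SMILES: 5 C, 1 N, 3 O, 1 S.
Implicit hydrogens by atom environment:
  2 × C (aromatic): 1 H each → 2
  2 × C (aromatic): no H
  2 × O: no H
  1 × C: 3 H
  1 × N (charge +1): no H
  1 × O (charge -1): no H
  1 × S (aromatic): no H
  Total hydrogens = 5.
Molecular formula: C5H5NO3S

C5H5NO3S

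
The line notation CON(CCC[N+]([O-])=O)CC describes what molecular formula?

C6H14N2O3

Heavy atoms from the SMILES: 6 C, 2 N, 3 O.
Implicit hydrogens by atom environment:
  4 × C: 2 H each → 8
  2 × C: 3 H each → 6
  2 × O: no H
  1 × N: no H
  1 × N (charge +1): no H
  1 × O (charge -1): no H
  Total hydrogens = 14.
Molecular formula: C6H14N2O3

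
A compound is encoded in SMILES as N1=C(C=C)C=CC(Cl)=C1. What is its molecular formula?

Heavy atoms from the SMILES: 7 C, 1 Cl, 1 N.
Implicit hydrogens by atom environment:
  3 × C (aromatic): 1 H each → 3
  2 × C (aromatic): no H
  1 × C: 2 H
  1 × C: 1 H
  1 × Cl: no H
  1 × N (aromatic): no H
  Total hydrogens = 6.
Molecular formula: C7H6ClN

C7H6ClN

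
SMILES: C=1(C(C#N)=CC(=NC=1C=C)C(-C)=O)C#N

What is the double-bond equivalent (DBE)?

Molecular formula from the SMILES: C11H7N3O.
DoU = (2C + 2 + N − H − X)/2 = (2·11 + 2 + 3 − 7 − 0)/2 = 20/2 = 10.
(Structurally: 1 ring(s) + 9 π bond(s) = 10.)

10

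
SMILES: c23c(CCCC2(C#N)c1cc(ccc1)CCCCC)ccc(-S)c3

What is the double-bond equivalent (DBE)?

11

Molecular formula from the SMILES: C22H25NS.
DoU = (2C + 2 + N − H − X)/2 = (2·22 + 2 + 1 − 25 − 0)/2 = 22/2 = 11.
(Structurally: 3 ring(s) + 8 π bond(s) = 11.)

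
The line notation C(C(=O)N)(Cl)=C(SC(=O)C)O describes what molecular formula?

C5H6ClNO3S

Heavy atoms from the SMILES: 5 C, 1 Cl, 1 N, 3 O, 1 S.
Implicit hydrogens by atom environment:
  4 × C: no H
  2 × O: no H
  1 × C: 3 H
  1 × Cl: no H
  1 × N: 2 H
  1 × O: 1 H
  1 × S: no H
  Total hydrogens = 6.
Molecular formula: C5H6ClNO3S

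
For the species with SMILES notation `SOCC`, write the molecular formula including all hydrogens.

C2H6OS

Heavy atoms from the SMILES: 2 C, 1 O, 1 S.
Implicit hydrogens by atom environment:
  1 × C: 3 H
  1 × C: 2 H
  1 × O: no H
  1 × S: 1 H
  Total hydrogens = 6.
Molecular formula: C2H6OS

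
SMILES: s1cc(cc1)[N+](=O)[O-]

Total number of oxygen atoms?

The symbol for oxygen appears 2 times in the SMILES.

2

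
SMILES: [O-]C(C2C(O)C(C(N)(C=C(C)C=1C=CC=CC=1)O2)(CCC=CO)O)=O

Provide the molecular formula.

Heavy atoms from the SMILES: 18 C, 1 N, 6 O.
Implicit hydrogens by atom environment:
  5 × C: 1 H each → 5
  5 × C (aromatic): 1 H each → 5
  4 × C: no H
  3 × O: 1 H each → 3
  2 × C: 2 H each → 4
  2 × O: no H
  1 × C: 3 H
  1 × C (aromatic): no H
  1 × N: 2 H
  1 × O (charge -1): no H
  Total hydrogens = 22.
Net charge -1.
Molecular formula: C18H22NO6-

C18H22NO6-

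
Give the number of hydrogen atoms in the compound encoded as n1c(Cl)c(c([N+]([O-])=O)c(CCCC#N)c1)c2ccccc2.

Hydrogens are implicit in SMILES; fill each atom to its normal valence:
  6 × C (aromatic): 1 H each → 6
  5 × C (aromatic): no H
  3 × C: 2 H each → 6
  1 × C: no H
  1 × Cl: no H
  1 × N (aromatic): no H
  1 × N: no H
  1 × N (charge +1): no H
  1 × O: no H
  1 × O (charge -1): no H
  Total hydrogens = 12.

12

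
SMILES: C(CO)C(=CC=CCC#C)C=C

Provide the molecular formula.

Heavy atoms from the SMILES: 11 C, 1 O.
Implicit hydrogens by atom environment:
  5 × C: 1 H each → 5
  4 × C: 2 H each → 8
  2 × C: no H
  1 × O: 1 H
  Total hydrogens = 14.
Molecular formula: C11H14O

C11H14O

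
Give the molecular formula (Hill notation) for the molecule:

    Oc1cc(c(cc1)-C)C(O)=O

Heavy atoms from the SMILES: 8 C, 3 O.
Implicit hydrogens by atom environment:
  3 × C (aromatic): 1 H each → 3
  3 × C (aromatic): no H
  2 × O: 1 H each → 2
  1 × C: 3 H
  1 × C: no H
  1 × O: no H
  Total hydrogens = 8.
Molecular formula: C8H8O3

C8H8O3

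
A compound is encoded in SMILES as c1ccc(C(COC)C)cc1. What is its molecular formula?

C10H14O

Heavy atoms from the SMILES: 10 C, 1 O.
Implicit hydrogens by atom environment:
  5 × C (aromatic): 1 H each → 5
  2 × C: 3 H each → 6
  1 × C: 2 H
  1 × C: 1 H
  1 × C (aromatic): no H
  1 × O: no H
  Total hydrogens = 14.
Molecular formula: C10H14O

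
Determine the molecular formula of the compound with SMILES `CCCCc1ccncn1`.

Heavy atoms from the SMILES: 8 C, 2 N.
Implicit hydrogens by atom environment:
  3 × C: 2 H each → 6
  3 × C (aromatic): 1 H each → 3
  2 × N (aromatic): no H
  1 × C: 3 H
  1 × C (aromatic): no H
  Total hydrogens = 12.
Molecular formula: C8H12N2

C8H12N2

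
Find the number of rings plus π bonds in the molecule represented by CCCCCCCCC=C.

1

Molecular formula from the SMILES: C10H20.
DoU = (2C + 2 + N − H − X)/2 = (2·10 + 2 + 0 − 20 − 0)/2 = 2/2 = 1.
(Structurally: 0 ring(s) + 1 π bond(s) = 1.)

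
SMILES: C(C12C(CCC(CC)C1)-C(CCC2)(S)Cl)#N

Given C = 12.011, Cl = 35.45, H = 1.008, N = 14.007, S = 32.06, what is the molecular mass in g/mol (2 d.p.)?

257.82

Molecular formula: C13H20ClNS.
M = 13×12.011 + 1×35.45 + 20×1.008 + 1×14.007 + 1×32.06 = 257.82 g/mol.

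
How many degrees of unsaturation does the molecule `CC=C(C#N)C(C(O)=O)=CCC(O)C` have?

5

Molecular formula from the SMILES: C10H13NO3.
DoU = (2C + 2 + N − H − X)/2 = (2·10 + 2 + 1 − 13 − 0)/2 = 10/2 = 5.
(Structurally: 0 ring(s) + 5 π bond(s) = 5.)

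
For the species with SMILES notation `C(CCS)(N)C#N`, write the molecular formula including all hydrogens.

C4H8N2S

Heavy atoms from the SMILES: 4 C, 2 N, 1 S.
Implicit hydrogens by atom environment:
  2 × C: 2 H each → 4
  1 × C: 1 H
  1 × C: no H
  1 × N: 2 H
  1 × N: no H
  1 × S: 1 H
  Total hydrogens = 8.
Molecular formula: C4H8N2S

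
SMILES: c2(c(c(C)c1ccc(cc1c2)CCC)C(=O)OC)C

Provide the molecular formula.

C17H20O2

Heavy atoms from the SMILES: 17 C, 2 O.
Implicit hydrogens by atom environment:
  6 × C (aromatic): no H
  4 × C: 3 H each → 12
  4 × C (aromatic): 1 H each → 4
  2 × C: 2 H each → 4
  2 × O: no H
  1 × C: no H
  Total hydrogens = 20.
Molecular formula: C17H20O2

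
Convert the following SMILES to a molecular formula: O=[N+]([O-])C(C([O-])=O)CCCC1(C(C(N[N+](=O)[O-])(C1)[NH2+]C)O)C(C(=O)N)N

C12H22N6O8

Heavy atoms from the SMILES: 12 C, 6 N, 8 O.
Implicit hydrogens by atom environment:
  4 × C: 2 H each → 8
  4 × C: no H
  4 × O: no H
  3 × C: 1 H each → 3
  3 × O (charge -1): no H
  2 × N: 2 H each → 4
  2 × N (charge +1): no H
  1 × C: 3 H
  1 × N (charge +1): 2 H
  1 × N: 1 H
  1 × O: 1 H
  Total hydrogens = 22.
Molecular formula: C12H22N6O8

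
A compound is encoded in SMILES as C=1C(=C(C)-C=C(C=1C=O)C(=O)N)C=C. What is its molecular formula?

C11H11NO2

Heavy atoms from the SMILES: 11 C, 1 N, 2 O.
Implicit hydrogens by atom environment:
  4 × C (aromatic): no H
  2 × C (aromatic): 1 H each → 2
  2 × C: 1 H each → 2
  2 × O: no H
  1 × C: 3 H
  1 × C: 2 H
  1 × C: no H
  1 × N: 2 H
  Total hydrogens = 11.
Molecular formula: C11H11NO2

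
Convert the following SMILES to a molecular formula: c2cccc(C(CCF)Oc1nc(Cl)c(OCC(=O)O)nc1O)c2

Heavy atoms from the SMILES: 15 C, 1 Cl, 1 F, 2 N, 5 O.
Implicit hydrogens by atom environment:
  5 × C (aromatic): 1 H each → 5
  5 × C (aromatic): no H
  3 × C: 2 H each → 6
  3 × O: no H
  2 × N (aromatic): no H
  2 × O: 1 H each → 2
  1 × C: 1 H
  1 × C: no H
  1 × Cl: no H
  1 × F: no H
  Total hydrogens = 14.
Molecular formula: C15H14ClFN2O5

C15H14ClFN2O5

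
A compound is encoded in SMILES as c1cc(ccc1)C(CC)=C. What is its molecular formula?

C10H12

Heavy atoms from the SMILES: 10 C.
Implicit hydrogens by atom environment:
  5 × C (aromatic): 1 H each → 5
  2 × C: 2 H each → 4
  1 × C: 3 H
  1 × C: no H
  1 × C (aromatic): no H
  Total hydrogens = 12.
Molecular formula: C10H12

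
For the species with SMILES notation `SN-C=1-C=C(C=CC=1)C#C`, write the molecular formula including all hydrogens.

Heavy atoms from the SMILES: 8 C, 1 N, 1 S.
Implicit hydrogens by atom environment:
  4 × C (aromatic): 1 H each → 4
  2 × C (aromatic): no H
  1 × C: 1 H
  1 × C: no H
  1 × N: 1 H
  1 × S: 1 H
  Total hydrogens = 7.
Molecular formula: C8H7NS

C8H7NS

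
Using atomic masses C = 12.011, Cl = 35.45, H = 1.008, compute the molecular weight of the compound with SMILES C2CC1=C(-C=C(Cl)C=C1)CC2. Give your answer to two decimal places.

Molecular formula: C10H11Cl.
M = 10×12.011 + 1×35.45 + 11×1.008 = 166.65 g/mol.

166.65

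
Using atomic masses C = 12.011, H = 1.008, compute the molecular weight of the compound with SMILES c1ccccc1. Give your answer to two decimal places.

Molecular formula: C6H6.
M = 6×12.011 + 6×1.008 = 78.11 g/mol.

78.11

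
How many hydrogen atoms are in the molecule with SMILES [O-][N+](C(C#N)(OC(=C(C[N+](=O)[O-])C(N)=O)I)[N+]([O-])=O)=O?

Hydrogens are implicit in SMILES; fill each atom to its normal valence:
  5 × C: no H
  5 × O: no H
  3 × N (charge +1): no H
  3 × O (charge -1): no H
  1 × C: 2 H
  1 × I: no H
  1 × N: 2 H
  1 × N: no H
  Total hydrogens = 4.

4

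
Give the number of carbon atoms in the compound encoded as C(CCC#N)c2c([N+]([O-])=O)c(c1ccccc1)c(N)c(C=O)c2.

17

The symbol for carbon appears 17 times in the SMILES. Lowercase c denotes aromatic carbon and counts toward C.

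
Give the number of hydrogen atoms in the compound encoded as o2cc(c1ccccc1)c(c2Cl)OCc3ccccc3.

Hydrogens are implicit in SMILES; fill each atom to its normal valence:
  11 × C (aromatic): 1 H each → 11
  5 × C (aromatic): no H
  1 × C: 2 H
  1 × Cl: no H
  1 × O (aromatic): no H
  1 × O: no H
  Total hydrogens = 13.

13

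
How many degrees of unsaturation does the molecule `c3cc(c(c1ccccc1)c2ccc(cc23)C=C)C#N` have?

Molecular formula from the SMILES: C19H13N.
DoU = (2C + 2 + N − H − X)/2 = (2·19 + 2 + 1 − 13 − 0)/2 = 28/2 = 14.
(Structurally: 3 ring(s) + 11 π bond(s) = 14.)

14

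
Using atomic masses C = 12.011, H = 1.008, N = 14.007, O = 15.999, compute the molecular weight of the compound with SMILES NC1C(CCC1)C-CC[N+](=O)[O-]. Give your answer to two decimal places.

Molecular formula: C8H16N2O2.
M = 8×12.011 + 16×1.008 + 2×14.007 + 2×15.999 = 172.23 g/mol.

172.23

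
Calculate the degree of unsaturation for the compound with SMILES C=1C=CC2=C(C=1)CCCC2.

Molecular formula from the SMILES: C10H12.
DoU = (2C + 2 + N − H − X)/2 = (2·10 + 2 + 0 − 12 − 0)/2 = 10/2 = 5.
(Structurally: 2 ring(s) + 3 π bond(s) = 5.)

5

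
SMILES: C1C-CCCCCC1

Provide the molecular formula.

C8H16

Heavy atoms from the SMILES: 8 C.
Implicit hydrogens by atom environment:
  8 × C: 2 H each → 16
  Total hydrogens = 16.
Molecular formula: C8H16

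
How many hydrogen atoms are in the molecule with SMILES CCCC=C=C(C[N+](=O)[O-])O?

11

Hydrogens are implicit in SMILES; fill each atom to its normal valence:
  3 × C: 2 H each → 6
  2 × C: no H
  1 × C: 3 H
  1 × C: 1 H
  1 × N (charge +1): no H
  1 × O: 1 H
  1 × O: no H
  1 × O (charge -1): no H
  Total hydrogens = 11.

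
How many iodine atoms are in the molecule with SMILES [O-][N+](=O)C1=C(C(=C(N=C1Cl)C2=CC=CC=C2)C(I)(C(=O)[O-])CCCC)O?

1

The symbol for iodine appears 1 time in the SMILES.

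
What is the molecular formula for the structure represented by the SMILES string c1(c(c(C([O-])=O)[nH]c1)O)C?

C6H6NO3-

Heavy atoms from the SMILES: 6 C, 1 N, 3 O.
Implicit hydrogens by atom environment:
  3 × C (aromatic): no H
  1 × C: 3 H
  1 × C (aromatic): 1 H
  1 × C: no H
  1 × N (aromatic): 1 H
  1 × O: 1 H
  1 × O: no H
  1 × O (charge -1): no H
  Total hydrogens = 6.
Net charge -1.
Molecular formula: C6H6NO3-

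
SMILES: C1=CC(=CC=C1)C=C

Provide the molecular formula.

C8H8

Heavy atoms from the SMILES: 8 C.
Implicit hydrogens by atom environment:
  5 × C (aromatic): 1 H each → 5
  1 × C: 2 H
  1 × C: 1 H
  1 × C (aromatic): no H
  Total hydrogens = 8.
Molecular formula: C8H8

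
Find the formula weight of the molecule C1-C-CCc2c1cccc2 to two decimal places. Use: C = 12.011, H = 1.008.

132.21

Molecular formula: C10H12.
M = 10×12.011 + 12×1.008 = 132.21 g/mol.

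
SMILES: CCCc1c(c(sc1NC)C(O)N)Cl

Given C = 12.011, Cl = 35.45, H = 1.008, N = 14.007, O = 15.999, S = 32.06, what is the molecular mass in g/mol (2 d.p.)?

Molecular formula: C9H15ClN2OS.
M = 9×12.011 + 1×35.45 + 15×1.008 + 2×14.007 + 1×15.999 + 1×32.06 = 234.74 g/mol.

234.74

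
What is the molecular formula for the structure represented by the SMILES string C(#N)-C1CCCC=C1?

C7H9N

Heavy atoms from the SMILES: 7 C, 1 N.
Implicit hydrogens by atom environment:
  3 × C: 2 H each → 6
  3 × C: 1 H each → 3
  1 × C: no H
  1 × N: no H
  Total hydrogens = 9.
Molecular formula: C7H9N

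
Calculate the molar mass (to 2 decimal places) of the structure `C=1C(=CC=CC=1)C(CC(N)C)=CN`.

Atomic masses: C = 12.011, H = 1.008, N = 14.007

176.26

Molecular formula: C11H16N2.
M = 11×12.011 + 16×1.008 + 2×14.007 = 176.26 g/mol.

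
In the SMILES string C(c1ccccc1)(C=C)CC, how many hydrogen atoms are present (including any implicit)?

Hydrogens are implicit in SMILES; fill each atom to its normal valence:
  5 × C (aromatic): 1 H each → 5
  2 × C: 2 H each → 4
  2 × C: 1 H each → 2
  1 × C: 3 H
  1 × C (aromatic): no H
  Total hydrogens = 14.

14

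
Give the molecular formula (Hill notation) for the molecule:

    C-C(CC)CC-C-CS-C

Heavy atoms from the SMILES: 9 C, 1 S.
Implicit hydrogens by atom environment:
  5 × C: 2 H each → 10
  3 × C: 3 H each → 9
  1 × C: 1 H
  1 × S: no H
  Total hydrogens = 20.
Molecular formula: C9H20S

C9H20S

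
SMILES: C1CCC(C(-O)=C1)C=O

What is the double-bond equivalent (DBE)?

Molecular formula from the SMILES: C7H10O2.
DoU = (2C + 2 + N − H − X)/2 = (2·7 + 2 + 0 − 10 − 0)/2 = 6/2 = 3.
(Structurally: 1 ring(s) + 2 π bond(s) = 3.)

3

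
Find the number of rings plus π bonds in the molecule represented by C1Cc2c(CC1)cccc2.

5

Molecular formula from the SMILES: C10H12.
DoU = (2C + 2 + N − H − X)/2 = (2·10 + 2 + 0 − 12 − 0)/2 = 10/2 = 5.
(Structurally: 2 ring(s) + 3 π bond(s) = 5.)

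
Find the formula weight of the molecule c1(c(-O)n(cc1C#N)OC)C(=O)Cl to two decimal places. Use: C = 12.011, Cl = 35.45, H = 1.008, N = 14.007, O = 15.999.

200.58

Molecular formula: C7H5ClN2O3.
M = 7×12.011 + 1×35.45 + 5×1.008 + 2×14.007 + 3×15.999 = 200.58 g/mol.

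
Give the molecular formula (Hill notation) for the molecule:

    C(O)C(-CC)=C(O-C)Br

Heavy atoms from the SMILES: 1 Br, 6 C, 2 O.
Implicit hydrogens by atom environment:
  2 × C: 3 H each → 6
  2 × C: 2 H each → 4
  2 × C: no H
  1 × Br: no H
  1 × O: 1 H
  1 × O: no H
  Total hydrogens = 11.
Molecular formula: C6H11BrO2

C6H11BrO2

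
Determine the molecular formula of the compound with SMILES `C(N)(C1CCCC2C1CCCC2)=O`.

Heavy atoms from the SMILES: 11 C, 1 N, 1 O.
Implicit hydrogens by atom environment:
  7 × C: 2 H each → 14
  3 × C: 1 H each → 3
  1 × C: no H
  1 × N: 2 H
  1 × O: no H
  Total hydrogens = 19.
Molecular formula: C11H19NO

C11H19NO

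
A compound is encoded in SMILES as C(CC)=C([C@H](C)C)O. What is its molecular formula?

C7H14O

Heavy atoms from the SMILES: 7 C, 1 O.
Implicit hydrogens by atom environment:
  3 × C: 3 H each → 9
  2 × C: 1 H each → 2
  1 × C: 2 H
  1 × C: no H
  1 × O: 1 H
  Total hydrogens = 14.
Molecular formula: C7H14O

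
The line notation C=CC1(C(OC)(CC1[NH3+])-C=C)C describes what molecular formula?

C10H18NO+

Heavy atoms from the SMILES: 10 C, 1 N, 1 O.
Implicit hydrogens by atom environment:
  3 × C: 2 H each → 6
  3 × C: 1 H each → 3
  2 × C: 3 H each → 6
  2 × C: no H
  1 × N (charge +1): 3 H
  1 × O: no H
  Total hydrogens = 18.
Net charge +1.
Molecular formula: C10H18NO+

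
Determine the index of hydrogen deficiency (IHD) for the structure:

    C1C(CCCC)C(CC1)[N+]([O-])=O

2

Molecular formula from the SMILES: C9H17NO2.
DoU = (2C + 2 + N − H − X)/2 = (2·9 + 2 + 1 − 17 − 0)/2 = 4/2 = 2.
(Structurally: 1 ring(s) + 1 π bond(s) = 2.)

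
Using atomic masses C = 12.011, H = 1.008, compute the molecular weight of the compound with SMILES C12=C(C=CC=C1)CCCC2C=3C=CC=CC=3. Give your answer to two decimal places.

208.30

Molecular formula: C16H16.
M = 16×12.011 + 16×1.008 = 208.30 g/mol.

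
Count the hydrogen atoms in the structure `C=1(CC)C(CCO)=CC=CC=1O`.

14

Hydrogens are implicit in SMILES; fill each atom to its normal valence:
  3 × C: 2 H each → 6
  3 × C (aromatic): 1 H each → 3
  3 × C (aromatic): no H
  2 × O: 1 H each → 2
  1 × C: 3 H
  Total hydrogens = 14.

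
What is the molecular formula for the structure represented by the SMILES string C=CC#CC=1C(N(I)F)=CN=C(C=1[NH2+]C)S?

Heavy atoms from the SMILES: 10 C, 1 F, 1 I, 3 N, 1 S.
Implicit hydrogens by atom environment:
  4 × C (aromatic): no H
  2 × C: no H
  1 × C: 3 H
  1 × C: 2 H
  1 × C (aromatic): 1 H
  1 × C: 1 H
  1 × F: no H
  1 × I: no H
  1 × N (charge +1): 2 H
  1 × N (aromatic): no H
  1 × N: no H
  1 × S: 1 H
  Total hydrogens = 10.
Net charge +1.
Molecular formula: C10H10FIN3S+

C10H10FIN3S+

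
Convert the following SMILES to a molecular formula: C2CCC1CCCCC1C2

Heavy atoms from the SMILES: 10 C.
Implicit hydrogens by atom environment:
  8 × C: 2 H each → 16
  2 × C: 1 H each → 2
  Total hydrogens = 18.
Molecular formula: C10H18

C10H18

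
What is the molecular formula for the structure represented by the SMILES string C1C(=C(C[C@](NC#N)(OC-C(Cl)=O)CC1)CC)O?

C12H17ClN2O3

Heavy atoms from the SMILES: 12 C, 1 Cl, 2 N, 3 O.
Implicit hydrogens by atom environment:
  6 × C: 2 H each → 12
  5 × C: no H
  2 × O: no H
  1 × C: 3 H
  1 × Cl: no H
  1 × N: 1 H
  1 × N: no H
  1 × O: 1 H
  Total hydrogens = 17.
Molecular formula: C12H17ClN2O3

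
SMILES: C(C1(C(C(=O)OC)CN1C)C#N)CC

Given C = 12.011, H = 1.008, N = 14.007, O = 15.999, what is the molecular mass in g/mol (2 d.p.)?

Molecular formula: C10H16N2O2.
M = 10×12.011 + 16×1.008 + 2×14.007 + 2×15.999 = 196.25 g/mol.

196.25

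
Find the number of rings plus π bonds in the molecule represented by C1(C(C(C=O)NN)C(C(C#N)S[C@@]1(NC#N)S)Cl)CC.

6

Molecular formula from the SMILES: C11H16ClN5OS2.
DoU = (2C + 2 + N − H − X)/2 = (2·11 + 2 + 5 − 16 − 1)/2 = 12/2 = 6.
(Structurally: 1 ring(s) + 5 π bond(s) = 6.)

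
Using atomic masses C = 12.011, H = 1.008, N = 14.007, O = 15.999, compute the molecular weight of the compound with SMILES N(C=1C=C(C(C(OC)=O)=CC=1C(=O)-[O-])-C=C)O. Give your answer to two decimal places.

Molecular formula: C11H10NO5-.
M = 11×12.011 + 10×1.008 + 1×14.007 + 5×15.999 = 236.20 g/mol.

236.20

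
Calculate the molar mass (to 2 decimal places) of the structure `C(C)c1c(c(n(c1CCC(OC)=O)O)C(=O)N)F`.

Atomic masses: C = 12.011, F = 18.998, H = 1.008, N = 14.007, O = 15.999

Molecular formula: C11H15FN2O4.
M = 11×12.011 + 1×18.998 + 15×1.008 + 2×14.007 + 4×15.999 = 258.25 g/mol.

258.25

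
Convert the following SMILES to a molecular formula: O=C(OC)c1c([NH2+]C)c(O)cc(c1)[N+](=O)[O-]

Heavy atoms from the SMILES: 9 C, 2 N, 5 O.
Implicit hydrogens by atom environment:
  4 × C (aromatic): no H
  3 × O: no H
  2 × C: 3 H each → 6
  2 × C (aromatic): 1 H each → 2
  1 × C: no H
  1 × N (charge +1): 2 H
  1 × N (charge +1): no H
  1 × O: 1 H
  1 × O (charge -1): no H
  Total hydrogens = 11.
Net charge +1.
Molecular formula: C9H11N2O5+

C9H11N2O5+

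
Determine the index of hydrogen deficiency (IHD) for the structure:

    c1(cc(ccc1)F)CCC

4

Molecular formula from the SMILES: C9H11F.
DoU = (2C + 2 + N − H − X)/2 = (2·9 + 2 + 0 − 11 − 1)/2 = 8/2 = 4.
(Structurally: 1 ring(s) + 3 π bond(s) = 4.)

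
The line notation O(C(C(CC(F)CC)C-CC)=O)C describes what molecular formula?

C10H19FO2

Heavy atoms from the SMILES: 10 C, 1 F, 2 O.
Implicit hydrogens by atom environment:
  4 × C: 2 H each → 8
  3 × C: 3 H each → 9
  2 × C: 1 H each → 2
  2 × O: no H
  1 × C: no H
  1 × F: no H
  Total hydrogens = 19.
Molecular formula: C10H19FO2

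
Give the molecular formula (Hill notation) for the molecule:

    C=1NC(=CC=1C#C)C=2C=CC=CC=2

C12H9N

Heavy atoms from the SMILES: 12 C, 1 N.
Implicit hydrogens by atom environment:
  7 × C (aromatic): 1 H each → 7
  3 × C (aromatic): no H
  1 × C: 1 H
  1 × C: no H
  1 × N (aromatic): 1 H
  Total hydrogens = 9.
Molecular formula: C12H9N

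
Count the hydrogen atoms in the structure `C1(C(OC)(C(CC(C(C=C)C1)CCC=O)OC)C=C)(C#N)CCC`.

31

Hydrogens are implicit in SMILES; fill each atom to its normal valence:
  8 × C: 2 H each → 16
  6 × C: 1 H each → 6
  3 × C: 3 H each → 9
  3 × C: no H
  3 × O: no H
  1 × N: no H
  Total hydrogens = 31.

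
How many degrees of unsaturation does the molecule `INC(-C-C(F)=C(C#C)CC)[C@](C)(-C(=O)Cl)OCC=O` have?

Molecular formula from the SMILES: C13H16ClFINO3.
DoU = (2C + 2 + N − H − X)/2 = (2·13 + 2 + 1 − 16 − 3)/2 = 10/2 = 5.
(Structurally: 0 ring(s) + 5 π bond(s) = 5.)

5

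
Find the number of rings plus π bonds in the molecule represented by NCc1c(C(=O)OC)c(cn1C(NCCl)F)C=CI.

5

Molecular formula from the SMILES: C11H14ClFIN3O2.
DoU = (2C + 2 + N − H − X)/2 = (2·11 + 2 + 3 − 14 − 3)/2 = 10/2 = 5.
(Structurally: 1 ring(s) + 4 π bond(s) = 5.)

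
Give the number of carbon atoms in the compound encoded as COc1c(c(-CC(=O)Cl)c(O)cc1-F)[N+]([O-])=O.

9

The symbol for carbon appears 9 times in the SMILES. Lowercase c denotes aromatic carbon and counts toward C.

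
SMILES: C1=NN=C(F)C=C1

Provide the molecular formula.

C4H3FN2

Heavy atoms from the SMILES: 4 C, 1 F, 2 N.
Implicit hydrogens by atom environment:
  3 × C (aromatic): 1 H each → 3
  2 × N (aromatic): no H
  1 × C (aromatic): no H
  1 × F: no H
  Total hydrogens = 3.
Molecular formula: C4H3FN2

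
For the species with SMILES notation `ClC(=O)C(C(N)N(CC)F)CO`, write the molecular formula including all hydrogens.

C6H12ClFN2O2

Heavy atoms from the SMILES: 6 C, 1 Cl, 1 F, 2 N, 2 O.
Implicit hydrogens by atom environment:
  2 × C: 2 H each → 4
  2 × C: 1 H each → 2
  1 × C: 3 H
  1 × C: no H
  1 × Cl: no H
  1 × F: no H
  1 × N: 2 H
  1 × N: no H
  1 × O: 1 H
  1 × O: no H
  Total hydrogens = 12.
Molecular formula: C6H12ClFN2O2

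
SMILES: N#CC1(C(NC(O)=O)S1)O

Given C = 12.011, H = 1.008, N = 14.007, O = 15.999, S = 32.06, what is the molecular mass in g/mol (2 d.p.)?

Molecular formula: C4H4N2O3S.
M = 4×12.011 + 4×1.008 + 2×14.007 + 3×15.999 + 1×32.06 = 160.15 g/mol.

160.15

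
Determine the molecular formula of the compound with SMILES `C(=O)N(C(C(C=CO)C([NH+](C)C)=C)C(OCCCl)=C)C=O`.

Heavy atoms from the SMILES: 14 C, 1 Cl, 2 N, 4 O.
Implicit hydrogens by atom environment:
  6 × C: 1 H each → 6
  4 × C: 2 H each → 8
  3 × O: no H
  2 × C: 3 H each → 6
  2 × C: no H
  1 × Cl: no H
  1 × N (charge +1): 1 H
  1 × N: no H
  1 × O: 1 H
  Total hydrogens = 22.
Net charge +1.
Molecular formula: C14H22ClN2O4+

C14H22ClN2O4+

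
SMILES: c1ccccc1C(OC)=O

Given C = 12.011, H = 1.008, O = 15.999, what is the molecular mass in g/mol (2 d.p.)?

136.15

Molecular formula: C8H8O2.
M = 8×12.011 + 8×1.008 + 2×15.999 = 136.15 g/mol.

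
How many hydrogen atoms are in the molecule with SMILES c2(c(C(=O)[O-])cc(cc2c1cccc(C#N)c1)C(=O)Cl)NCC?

Hydrogens are implicit in SMILES; fill each atom to its normal valence:
  6 × C (aromatic): 1 H each → 6
  6 × C (aromatic): no H
  3 × C: no H
  2 × O: no H
  1 × C: 3 H
  1 × C: 2 H
  1 × Cl: no H
  1 × N: 1 H
  1 × N: no H
  1 × O (charge -1): no H
  Total hydrogens = 12.

12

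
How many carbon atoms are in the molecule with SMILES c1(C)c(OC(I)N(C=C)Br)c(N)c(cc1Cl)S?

The symbol for carbon appears 10 times in the SMILES. Lowercase c denotes aromatic carbon and counts toward C.

10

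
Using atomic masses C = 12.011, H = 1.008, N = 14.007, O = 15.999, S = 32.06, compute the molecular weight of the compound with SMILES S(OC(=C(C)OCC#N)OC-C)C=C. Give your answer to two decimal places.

Molecular formula: C9H13NO3S.
M = 9×12.011 + 13×1.008 + 1×14.007 + 3×15.999 + 1×32.06 = 215.27 g/mol.

215.27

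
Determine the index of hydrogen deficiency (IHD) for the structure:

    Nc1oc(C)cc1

3

Molecular formula from the SMILES: C5H7NO.
DoU = (2C + 2 + N − H − X)/2 = (2·5 + 2 + 1 − 7 − 0)/2 = 6/2 = 3.
(Structurally: 1 ring(s) + 2 π bond(s) = 3.)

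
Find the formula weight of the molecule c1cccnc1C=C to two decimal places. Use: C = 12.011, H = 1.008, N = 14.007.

105.14

Molecular formula: C7H7N.
M = 7×12.011 + 7×1.008 + 1×14.007 = 105.14 g/mol.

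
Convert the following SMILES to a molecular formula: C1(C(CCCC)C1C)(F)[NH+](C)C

C10H21FN+

Heavy atoms from the SMILES: 10 C, 1 F, 1 N.
Implicit hydrogens by atom environment:
  4 × C: 3 H each → 12
  3 × C: 2 H each → 6
  2 × C: 1 H each → 2
  1 × C: no H
  1 × F: no H
  1 × N (charge +1): 1 H
  Total hydrogens = 21.
Net charge +1.
Molecular formula: C10H21FN+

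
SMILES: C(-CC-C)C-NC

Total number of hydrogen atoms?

Hydrogens are implicit in SMILES; fill each atom to its normal valence:
  4 × C: 2 H each → 8
  2 × C: 3 H each → 6
  1 × N: 1 H
  Total hydrogens = 15.

15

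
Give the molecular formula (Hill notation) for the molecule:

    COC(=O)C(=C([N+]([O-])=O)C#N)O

Heavy atoms from the SMILES: 5 C, 2 N, 5 O.
Implicit hydrogens by atom environment:
  4 × C: no H
  3 × O: no H
  1 × C: 3 H
  1 × N: no H
  1 × N (charge +1): no H
  1 × O: 1 H
  1 × O (charge -1): no H
  Total hydrogens = 4.
Molecular formula: C5H4N2O5

C5H4N2O5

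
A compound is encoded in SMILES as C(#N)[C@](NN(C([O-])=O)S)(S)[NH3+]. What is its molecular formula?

C3H6N4O2S2

Heavy atoms from the SMILES: 3 C, 4 N, 2 O, 2 S.
Implicit hydrogens by atom environment:
  3 × C: no H
  2 × N: no H
  2 × S: 1 H each → 2
  1 × N (charge +1): 3 H
  1 × N: 1 H
  1 × O: no H
  1 × O (charge -1): no H
  Total hydrogens = 6.
Molecular formula: C3H6N4O2S2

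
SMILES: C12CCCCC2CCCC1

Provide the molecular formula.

Heavy atoms from the SMILES: 10 C.
Implicit hydrogens by atom environment:
  8 × C: 2 H each → 16
  2 × C: 1 H each → 2
  Total hydrogens = 18.
Molecular formula: C10H18

C10H18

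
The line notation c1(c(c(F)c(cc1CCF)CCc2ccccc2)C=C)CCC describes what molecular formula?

C21H24F2

Heavy atoms from the SMILES: 21 C, 2 F.
Implicit hydrogens by atom environment:
  7 × C: 2 H each → 14
  6 × C (aromatic): 1 H each → 6
  6 × C (aromatic): no H
  2 × F: no H
  1 × C: 3 H
  1 × C: 1 H
  Total hydrogens = 24.
Molecular formula: C21H24F2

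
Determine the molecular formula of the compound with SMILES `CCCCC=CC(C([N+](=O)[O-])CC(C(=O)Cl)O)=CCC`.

C14H22ClNO4

Heavy atoms from the SMILES: 14 C, 1 Cl, 1 N, 4 O.
Implicit hydrogens by atom environment:
  5 × C: 2 H each → 10
  5 × C: 1 H each → 5
  2 × C: 3 H each → 6
  2 × C: no H
  2 × O: no H
  1 × Cl: no H
  1 × N (charge +1): no H
  1 × O: 1 H
  1 × O (charge -1): no H
  Total hydrogens = 22.
Molecular formula: C14H22ClNO4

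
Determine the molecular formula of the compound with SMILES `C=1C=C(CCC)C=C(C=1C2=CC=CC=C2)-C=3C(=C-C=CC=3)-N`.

Heavy atoms from the SMILES: 21 C, 1 N.
Implicit hydrogens by atom environment:
  12 × C (aromatic): 1 H each → 12
  6 × C (aromatic): no H
  2 × C: 2 H each → 4
  1 × C: 3 H
  1 × N: 2 H
  Total hydrogens = 21.
Molecular formula: C21H21N

C21H21N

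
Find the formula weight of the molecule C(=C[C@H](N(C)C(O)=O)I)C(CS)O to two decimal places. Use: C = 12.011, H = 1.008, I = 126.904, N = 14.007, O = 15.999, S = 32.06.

317.14

Molecular formula: C7H12INO3S.
M = 7×12.011 + 12×1.008 + 1×126.904 + 1×14.007 + 3×15.999 + 1×32.06 = 317.14 g/mol.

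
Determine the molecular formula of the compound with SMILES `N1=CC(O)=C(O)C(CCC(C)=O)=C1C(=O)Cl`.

Heavy atoms from the SMILES: 10 C, 1 Cl, 1 N, 4 O.
Implicit hydrogens by atom environment:
  4 × C (aromatic): no H
  2 × C: 2 H each → 4
  2 × C: no H
  2 × O: 1 H each → 2
  2 × O: no H
  1 × C: 3 H
  1 × C (aromatic): 1 H
  1 × Cl: no H
  1 × N (aromatic): no H
  Total hydrogens = 10.
Molecular formula: C10H10ClNO4

C10H10ClNO4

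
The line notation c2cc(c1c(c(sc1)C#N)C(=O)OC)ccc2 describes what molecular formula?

Heavy atoms from the SMILES: 13 C, 1 N, 2 O, 1 S.
Implicit hydrogens by atom environment:
  6 × C (aromatic): 1 H each → 6
  4 × C (aromatic): no H
  2 × C: no H
  2 × O: no H
  1 × C: 3 H
  1 × N: no H
  1 × S (aromatic): no H
  Total hydrogens = 9.
Molecular formula: C13H9NO2S

C13H9NO2S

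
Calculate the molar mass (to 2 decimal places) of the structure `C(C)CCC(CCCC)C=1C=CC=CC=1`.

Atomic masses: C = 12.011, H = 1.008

204.36

Molecular formula: C15H24.
M = 15×12.011 + 24×1.008 = 204.36 g/mol.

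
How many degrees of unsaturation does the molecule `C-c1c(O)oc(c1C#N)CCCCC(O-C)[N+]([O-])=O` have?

6

Molecular formula from the SMILES: C12H16N2O5.
DoU = (2C + 2 + N − H − X)/2 = (2·12 + 2 + 2 − 16 − 0)/2 = 12/2 = 6.
(Structurally: 1 ring(s) + 5 π bond(s) = 6.)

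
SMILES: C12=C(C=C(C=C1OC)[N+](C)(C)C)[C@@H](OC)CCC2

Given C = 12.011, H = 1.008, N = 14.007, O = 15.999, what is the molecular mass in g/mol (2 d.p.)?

Molecular formula: C15H24NO2+.
M = 15×12.011 + 24×1.008 + 1×14.007 + 2×15.999 = 250.36 g/mol.

250.36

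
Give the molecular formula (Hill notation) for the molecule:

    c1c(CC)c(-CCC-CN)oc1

Heavy atoms from the SMILES: 10 C, 1 N, 1 O.
Implicit hydrogens by atom environment:
  5 × C: 2 H each → 10
  2 × C (aromatic): 1 H each → 2
  2 × C (aromatic): no H
  1 × C: 3 H
  1 × N: 2 H
  1 × O (aromatic): no H
  Total hydrogens = 17.
Molecular formula: C10H17NO

C10H17NO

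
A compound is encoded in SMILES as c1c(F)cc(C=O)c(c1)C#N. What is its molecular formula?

Heavy atoms from the SMILES: 8 C, 1 F, 1 N, 1 O.
Implicit hydrogens by atom environment:
  3 × C (aromatic): 1 H each → 3
  3 × C (aromatic): no H
  1 × C: 1 H
  1 × C: no H
  1 × F: no H
  1 × N: no H
  1 × O: no H
  Total hydrogens = 4.
Molecular formula: C8H4FNO

C8H4FNO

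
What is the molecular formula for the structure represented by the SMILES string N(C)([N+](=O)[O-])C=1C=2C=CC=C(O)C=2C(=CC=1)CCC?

C14H16N2O3

Heavy atoms from the SMILES: 14 C, 2 N, 3 O.
Implicit hydrogens by atom environment:
  5 × C (aromatic): 1 H each → 5
  5 × C (aromatic): no H
  2 × C: 3 H each → 6
  2 × C: 2 H each → 4
  1 × N: no H
  1 × N (charge +1): no H
  1 × O: 1 H
  1 × O: no H
  1 × O (charge -1): no H
  Total hydrogens = 16.
Molecular formula: C14H16N2O3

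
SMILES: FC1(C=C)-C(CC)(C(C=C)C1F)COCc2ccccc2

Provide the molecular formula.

Heavy atoms from the SMILES: 18 C, 2 F, 1 O.
Implicit hydrogens by atom environment:
  5 × C: 2 H each → 10
  5 × C (aromatic): 1 H each → 5
  4 × C: 1 H each → 4
  2 × C: no H
  2 × F: no H
  1 × C: 3 H
  1 × C (aromatic): no H
  1 × O: no H
  Total hydrogens = 22.
Molecular formula: C18H22F2O

C18H22F2O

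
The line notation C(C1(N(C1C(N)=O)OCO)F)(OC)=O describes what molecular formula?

C6H9FN2O5

Heavy atoms from the SMILES: 6 C, 1 F, 2 N, 5 O.
Implicit hydrogens by atom environment:
  4 × O: no H
  3 × C: no H
  1 × C: 3 H
  1 × C: 2 H
  1 × C: 1 H
  1 × F: no H
  1 × N: 2 H
  1 × N: no H
  1 × O: 1 H
  Total hydrogens = 9.
Molecular formula: C6H9FN2O5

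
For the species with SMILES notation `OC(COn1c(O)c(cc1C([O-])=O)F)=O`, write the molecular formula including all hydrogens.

Heavy atoms from the SMILES: 7 C, 1 F, 1 N, 6 O.
Implicit hydrogens by atom environment:
  3 × C (aromatic): no H
  3 × O: no H
  2 × C: no H
  2 × O: 1 H each → 2
  1 × C: 2 H
  1 × C (aromatic): 1 H
  1 × F: no H
  1 × N (aromatic): no H
  1 × O (charge -1): no H
  Total hydrogens = 5.
Net charge -1.
Molecular formula: C7H5FNO6-

C7H5FNO6-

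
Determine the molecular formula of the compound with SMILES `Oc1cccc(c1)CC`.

Heavy atoms from the SMILES: 8 C, 1 O.
Implicit hydrogens by atom environment:
  4 × C (aromatic): 1 H each → 4
  2 × C (aromatic): no H
  1 × C: 3 H
  1 × C: 2 H
  1 × O: 1 H
  Total hydrogens = 10.
Molecular formula: C8H10O

C8H10O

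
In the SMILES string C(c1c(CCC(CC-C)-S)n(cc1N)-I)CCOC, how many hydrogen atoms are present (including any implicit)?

25

Hydrogens are implicit in SMILES; fill each atom to its normal valence:
  7 × C: 2 H each → 14
  3 × C (aromatic): no H
  2 × C: 3 H each → 6
  1 × C (aromatic): 1 H
  1 × C: 1 H
  1 × I: no H
  1 × N: 2 H
  1 × N (aromatic): no H
  1 × O: no H
  1 × S: 1 H
  Total hydrogens = 25.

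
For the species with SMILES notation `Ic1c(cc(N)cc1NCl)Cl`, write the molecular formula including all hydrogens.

Heavy atoms from the SMILES: 6 C, 2 Cl, 1 I, 2 N.
Implicit hydrogens by atom environment:
  4 × C (aromatic): no H
  2 × C (aromatic): 1 H each → 2
  2 × Cl: no H
  1 × I: no H
  1 × N: 2 H
  1 × N: 1 H
  Total hydrogens = 5.
Molecular formula: C6H5Cl2IN2

C6H5Cl2IN2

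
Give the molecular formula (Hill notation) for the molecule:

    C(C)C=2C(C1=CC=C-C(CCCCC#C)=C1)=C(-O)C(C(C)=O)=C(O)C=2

C22H24O3

Heavy atoms from the SMILES: 22 C, 3 O.
Implicit hydrogens by atom environment:
  7 × C (aromatic): no H
  5 × C: 2 H each → 10
  5 × C (aromatic): 1 H each → 5
  2 × C: 3 H each → 6
  2 × C: no H
  2 × O: 1 H each → 2
  1 × C: 1 H
  1 × O: no H
  Total hydrogens = 24.
Molecular formula: C22H24O3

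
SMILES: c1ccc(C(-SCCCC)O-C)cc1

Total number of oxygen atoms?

The symbol for oxygen appears 1 time in the SMILES.

1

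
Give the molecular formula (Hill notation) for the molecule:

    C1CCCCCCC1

Heavy atoms from the SMILES: 8 C.
Implicit hydrogens by atom environment:
  8 × C: 2 H each → 16
  Total hydrogens = 16.
Molecular formula: C8H16

C8H16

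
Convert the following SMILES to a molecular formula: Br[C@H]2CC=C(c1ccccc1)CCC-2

C13H15Br

Heavy atoms from the SMILES: 1 Br, 13 C.
Implicit hydrogens by atom environment:
  5 × C (aromatic): 1 H each → 5
  4 × C: 2 H each → 8
  2 × C: 1 H each → 2
  1 × Br: no H
  1 × C: no H
  1 × C (aromatic): no H
  Total hydrogens = 15.
Molecular formula: C13H15Br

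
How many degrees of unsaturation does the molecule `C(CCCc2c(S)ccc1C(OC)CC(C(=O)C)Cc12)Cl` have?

Molecular formula from the SMILES: C17H23ClO2S.
DoU = (2C + 2 + N − H − X)/2 = (2·17 + 2 + 0 − 23 − 1)/2 = 12/2 = 6.
(Structurally: 2 ring(s) + 4 π bond(s) = 6.)

6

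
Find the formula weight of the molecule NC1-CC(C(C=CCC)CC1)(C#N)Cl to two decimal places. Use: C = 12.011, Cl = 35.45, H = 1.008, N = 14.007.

Molecular formula: C11H17ClN2.
M = 11×12.011 + 1×35.45 + 17×1.008 + 2×14.007 = 212.72 g/mol.

212.72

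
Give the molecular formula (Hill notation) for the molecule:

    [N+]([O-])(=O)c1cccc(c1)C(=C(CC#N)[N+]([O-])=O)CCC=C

Heavy atoms from the SMILES: 14 C, 3 N, 4 O.
Implicit hydrogens by atom environment:
  4 × C: 2 H each → 8
  4 × C (aromatic): 1 H each → 4
  3 × C: no H
  2 × C (aromatic): no H
  2 × N (charge +1): no H
  2 × O: no H
  2 × O (charge -1): no H
  1 × C: 1 H
  1 × N: no H
  Total hydrogens = 13.
Molecular formula: C14H13N3O4

C14H13N3O4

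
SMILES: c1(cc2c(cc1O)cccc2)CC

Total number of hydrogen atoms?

12

Hydrogens are implicit in SMILES; fill each atom to its normal valence:
  6 × C (aromatic): 1 H each → 6
  4 × C (aromatic): no H
  1 × C: 3 H
  1 × C: 2 H
  1 × O: 1 H
  Total hydrogens = 12.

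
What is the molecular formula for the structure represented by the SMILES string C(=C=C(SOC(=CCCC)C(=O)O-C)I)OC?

Heavy atoms from the SMILES: 11 C, 1 I, 4 O, 1 S.
Implicit hydrogens by atom environment:
  4 × C: no H
  4 × O: no H
  3 × C: 3 H each → 9
  2 × C: 2 H each → 4
  2 × C: 1 H each → 2
  1 × I: no H
  1 × S: no H
  Total hydrogens = 15.
Molecular formula: C11H15IO4S

C11H15IO4S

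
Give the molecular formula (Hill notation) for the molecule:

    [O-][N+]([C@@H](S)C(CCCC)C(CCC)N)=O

C10H22N2O2S

Heavy atoms from the SMILES: 10 C, 2 N, 2 O, 1 S.
Implicit hydrogens by atom environment:
  5 × C: 2 H each → 10
  3 × C: 1 H each → 3
  2 × C: 3 H each → 6
  1 × N: 2 H
  1 × N (charge +1): no H
  1 × O: no H
  1 × O (charge -1): no H
  1 × S: 1 H
  Total hydrogens = 22.
Molecular formula: C10H22N2O2S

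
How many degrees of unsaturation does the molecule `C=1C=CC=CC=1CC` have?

4

Molecular formula from the SMILES: C8H10.
DoU = (2C + 2 + N − H − X)/2 = (2·8 + 2 + 0 − 10 − 0)/2 = 8/2 = 4.
(Structurally: 1 ring(s) + 3 π bond(s) = 4.)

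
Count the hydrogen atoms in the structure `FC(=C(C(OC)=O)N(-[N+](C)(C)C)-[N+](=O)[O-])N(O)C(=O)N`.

15

Hydrogens are implicit in SMILES; fill each atom to its normal valence:
  4 × C: 3 H each → 12
  4 × C: no H
  4 × O: no H
  2 × N: no H
  2 × N (charge +1): no H
  1 × F: no H
  1 × N: 2 H
  1 × O: 1 H
  1 × O (charge -1): no H
  Total hydrogens = 15.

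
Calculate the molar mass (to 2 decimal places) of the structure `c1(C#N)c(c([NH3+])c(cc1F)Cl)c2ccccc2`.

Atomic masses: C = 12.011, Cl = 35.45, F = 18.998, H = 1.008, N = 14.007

247.68

Molecular formula: C13H9ClFN2+.
M = 13×12.011 + 1×35.45 + 1×18.998 + 9×1.008 + 2×14.007 = 247.68 g/mol.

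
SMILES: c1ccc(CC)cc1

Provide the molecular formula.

Heavy atoms from the SMILES: 8 C.
Implicit hydrogens by atom environment:
  5 × C (aromatic): 1 H each → 5
  1 × C: 3 H
  1 × C: 2 H
  1 × C (aromatic): no H
  Total hydrogens = 10.
Molecular formula: C8H10

C8H10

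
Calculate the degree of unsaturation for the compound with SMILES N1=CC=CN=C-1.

Molecular formula from the SMILES: C4H4N2.
DoU = (2C + 2 + N − H − X)/2 = (2·4 + 2 + 2 − 4 − 0)/2 = 8/2 = 4.
(Structurally: 1 ring(s) + 3 π bond(s) = 4.)

4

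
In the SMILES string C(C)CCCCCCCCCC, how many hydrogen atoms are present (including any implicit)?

Hydrogens are implicit in SMILES; fill each atom to its normal valence:
  10 × C: 2 H each → 20
  2 × C: 3 H each → 6
  Total hydrogens = 26.

26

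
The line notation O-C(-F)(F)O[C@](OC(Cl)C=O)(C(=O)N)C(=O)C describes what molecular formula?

Heavy atoms from the SMILES: 7 C, 1 Cl, 2 F, 1 N, 6 O.
Implicit hydrogens by atom environment:
  5 × O: no H
  4 × C: no H
  2 × C: 1 H each → 2
  2 × F: no H
  1 × C: 3 H
  1 × Cl: no H
  1 × N: 2 H
  1 × O: 1 H
  Total hydrogens = 8.
Molecular formula: C7H8ClF2NO6

C7H8ClF2NO6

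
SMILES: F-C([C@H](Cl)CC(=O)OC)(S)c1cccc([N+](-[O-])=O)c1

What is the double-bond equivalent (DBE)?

Molecular formula from the SMILES: C11H11ClFNO4S.
DoU = (2C + 2 + N − H − X)/2 = (2·11 + 2 + 1 − 11 − 2)/2 = 12/2 = 6.
(Structurally: 1 ring(s) + 5 π bond(s) = 6.)

6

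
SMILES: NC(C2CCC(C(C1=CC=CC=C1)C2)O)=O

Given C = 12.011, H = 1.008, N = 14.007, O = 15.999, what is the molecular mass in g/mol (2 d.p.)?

219.28

Molecular formula: C13H17NO2.
M = 13×12.011 + 17×1.008 + 1×14.007 + 2×15.999 = 219.28 g/mol.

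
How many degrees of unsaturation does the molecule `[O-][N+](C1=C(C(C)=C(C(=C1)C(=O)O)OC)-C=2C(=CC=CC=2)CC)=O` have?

10

Molecular formula from the SMILES: C17H17NO5.
DoU = (2C + 2 + N − H − X)/2 = (2·17 + 2 + 1 − 17 − 0)/2 = 20/2 = 10.
(Structurally: 2 ring(s) + 8 π bond(s) = 10.)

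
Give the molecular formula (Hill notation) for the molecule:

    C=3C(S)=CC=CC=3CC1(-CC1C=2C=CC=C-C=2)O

C16H16OS

Heavy atoms from the SMILES: 16 C, 1 O, 1 S.
Implicit hydrogens by atom environment:
  9 × C (aromatic): 1 H each → 9
  3 × C (aromatic): no H
  2 × C: 2 H each → 4
  1 × C: 1 H
  1 × C: no H
  1 × O: 1 H
  1 × S: 1 H
  Total hydrogens = 16.
Molecular formula: C16H16OS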